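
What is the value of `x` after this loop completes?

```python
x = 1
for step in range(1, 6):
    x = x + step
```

Start at 1, add 1 through 5
`x` takes the values: 1 → 2 → 4 → 7 → 11 → 16

Answer: 16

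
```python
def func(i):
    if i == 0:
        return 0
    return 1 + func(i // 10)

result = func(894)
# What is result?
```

Count of digits of 894: 3

Answer: 3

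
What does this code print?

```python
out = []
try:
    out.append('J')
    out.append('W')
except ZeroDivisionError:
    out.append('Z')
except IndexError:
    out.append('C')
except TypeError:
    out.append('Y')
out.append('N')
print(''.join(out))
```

Execution trace: 'J' (try body) → 'W' (try body, no exception) → 'N' (after the try/except). Output: JWN

Answer: JWN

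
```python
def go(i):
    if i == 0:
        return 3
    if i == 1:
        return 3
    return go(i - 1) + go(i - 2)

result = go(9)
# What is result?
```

Build up from base cases: go(0)=3, go(1)=3, go(2)=6, go(3)=9, go(4)=15, go(5)=24, go(6)=39, ..., go(9)=165

Answer: 165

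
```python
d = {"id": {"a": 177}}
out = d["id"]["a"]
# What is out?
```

Trace:
`d = {"id": {"a": 177}}` → d = {'id': {'a': 177}}
`out = d["id"]["a"]` → out = 177
So out = 177

Answer: 177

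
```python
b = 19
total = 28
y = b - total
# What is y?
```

Trace:
`b = 19` → b = 19
`total = 28` → total = 28
`y = b - total` → y = -9
So y = -9

Answer: -9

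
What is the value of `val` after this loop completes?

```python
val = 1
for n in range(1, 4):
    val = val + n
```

Start at 1, add 1 through 3
`val` takes the values: 1 → 2 → 4 → 7

Answer: 7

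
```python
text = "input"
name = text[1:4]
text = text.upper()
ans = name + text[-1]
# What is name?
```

Trace:
`text = "input"` → text = 'input'
`name = text[1:4]` → name = 'npu'
`text = text.upper()` → text = 'INPUT'
`ans = name + text[-1]` → ans = 'npuT'
So name = 'npu'

Answer: 'npu'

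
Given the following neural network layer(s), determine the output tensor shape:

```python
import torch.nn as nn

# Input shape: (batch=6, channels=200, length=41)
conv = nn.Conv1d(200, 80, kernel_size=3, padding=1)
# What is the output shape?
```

Input: (6, 200, 41) -> Output: (6, 80, 41)

Answer: (6, 80, 41)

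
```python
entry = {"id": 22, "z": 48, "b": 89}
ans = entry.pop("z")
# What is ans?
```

Trace:
`entry = {"id": 22, "z": 48, "b": 89}` → entry = {'id': 22, 'z': 48, 'b': 89}
`ans = entry.pop("z")` → entry = {'id': 22, 'b': 89}; ans = 48
So ans = 48

Answer: 48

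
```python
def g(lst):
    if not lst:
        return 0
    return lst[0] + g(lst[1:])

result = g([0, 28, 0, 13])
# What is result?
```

0 + 28 + 0 + 13 + 0 = 41

Answer: 41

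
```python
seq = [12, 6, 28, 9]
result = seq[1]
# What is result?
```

Trace:
`seq = [12, 6, 28, 9]` → seq = [12, 6, 28, 9]
`result = seq[1]` → result = 6
So result = 6

Answer: 6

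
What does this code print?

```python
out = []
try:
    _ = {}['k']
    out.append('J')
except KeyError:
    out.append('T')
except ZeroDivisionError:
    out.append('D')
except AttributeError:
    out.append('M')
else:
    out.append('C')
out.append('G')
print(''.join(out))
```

Execution trace: 'T' (except KeyError) → 'G' (after the try/except). Output: TG

Answer: TG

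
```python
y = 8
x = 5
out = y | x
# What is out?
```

Trace:
`y = 8` → y = 8
`x = 5` → x = 5
`out = y | x` → out = 13
So out = 13

Answer: 13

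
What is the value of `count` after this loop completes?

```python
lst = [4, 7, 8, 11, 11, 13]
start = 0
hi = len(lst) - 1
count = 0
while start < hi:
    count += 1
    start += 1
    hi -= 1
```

Iterations until pointers meet (list length 6)
`count` takes the values: 0 → 1 → 2 → 3

Answer: 3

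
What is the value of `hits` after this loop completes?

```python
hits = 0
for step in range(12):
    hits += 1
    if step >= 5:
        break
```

Loop breaks when step reaches 5, hits is 6
`hits` takes the values: 0 → 1 → 2 → 3 → 4 → 5 → 6

Answer: 6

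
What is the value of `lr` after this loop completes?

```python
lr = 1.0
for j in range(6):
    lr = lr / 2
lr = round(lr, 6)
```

Halving LR 6 times: 1 / 2^6
`lr` takes the values: 1.0 → 0.5 → 0.25 → 0.125 → 0.0625 → 0.03125 → 0.015625

Answer: 0.015625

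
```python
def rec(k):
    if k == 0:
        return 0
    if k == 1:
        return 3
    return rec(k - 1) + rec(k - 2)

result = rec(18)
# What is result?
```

Build up from base cases: rec(0)=0, rec(1)=3, rec(2)=3, rec(3)=6, rec(4)=9, rec(5)=15, rec(6)=24, ..., rec(18)=7752

Answer: 7752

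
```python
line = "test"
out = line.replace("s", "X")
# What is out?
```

Trace:
`line = "test"` → line = 'test'
`out = line.replace("s", "X")` → out = 'teXt'
So out = 'teXt'

Answer: 'teXt'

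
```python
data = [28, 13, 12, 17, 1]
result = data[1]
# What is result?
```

Trace:
`data = [28, 13, 12, 17, 1]` → data = [28, 13, 12, 17, 1]
`result = data[1]` → result = 13
So result = 13

Answer: 13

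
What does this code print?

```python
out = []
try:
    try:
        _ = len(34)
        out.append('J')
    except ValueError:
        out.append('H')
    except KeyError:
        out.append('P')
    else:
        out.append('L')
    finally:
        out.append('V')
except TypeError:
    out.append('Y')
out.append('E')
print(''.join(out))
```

Execution trace: 'V' (finally) → 'Y' (outer except TypeError) → 'E' (after the try/except). Output: VYE

Answer: VYE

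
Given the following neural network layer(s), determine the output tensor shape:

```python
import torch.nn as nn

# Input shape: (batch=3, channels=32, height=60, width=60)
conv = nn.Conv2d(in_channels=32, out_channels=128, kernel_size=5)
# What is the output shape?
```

Input: (3, 32, 60, 60) -> Output: (3, 128, 56, 56)

Answer: (3, 128, 56, 56)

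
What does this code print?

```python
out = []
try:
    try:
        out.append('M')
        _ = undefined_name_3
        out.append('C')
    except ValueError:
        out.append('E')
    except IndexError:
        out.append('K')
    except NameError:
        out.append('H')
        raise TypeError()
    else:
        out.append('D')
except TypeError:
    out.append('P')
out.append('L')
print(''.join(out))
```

Execution trace: 'M' (inner try body) → 'H' (inner except NameError) → 'P' (outer except TypeError) → 'L' (after the try/except). Output: MHPL

Answer: MHPL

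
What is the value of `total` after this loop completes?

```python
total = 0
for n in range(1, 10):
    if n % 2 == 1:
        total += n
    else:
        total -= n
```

Add odd, subtract even
`total` takes the values: 0 → 1 → -1 → 2 → -2 → 3 → -3 → 4 → -4 → 5

Answer: 5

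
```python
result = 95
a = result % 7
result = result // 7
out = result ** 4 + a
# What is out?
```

Trace:
`result = 95` → result = 95
`a = result % 7` → a = 4
`result = result // 7` → result = 13
`out = result ** 4 + a` → out = 28565
So out = 28565

Answer: 28565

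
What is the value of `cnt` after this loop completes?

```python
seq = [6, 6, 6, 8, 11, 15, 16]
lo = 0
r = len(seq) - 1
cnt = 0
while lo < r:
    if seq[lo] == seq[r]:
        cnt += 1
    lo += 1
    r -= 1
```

Count matching pairs from ends
`cnt` takes the values: 0

Answer: 0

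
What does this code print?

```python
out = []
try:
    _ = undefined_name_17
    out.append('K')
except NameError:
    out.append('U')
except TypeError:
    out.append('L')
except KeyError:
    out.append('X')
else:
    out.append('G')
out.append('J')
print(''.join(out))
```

Execution trace: 'U' (except NameError) → 'J' (after the try/except). Output: UJ

Answer: UJ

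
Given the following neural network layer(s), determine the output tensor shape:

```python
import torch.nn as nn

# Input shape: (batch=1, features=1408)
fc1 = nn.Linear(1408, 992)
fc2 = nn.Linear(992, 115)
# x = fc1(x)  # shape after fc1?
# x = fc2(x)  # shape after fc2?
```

Input: (1, 1408) -> after fc1: (1, 992) -> Output: (1, 115)

Answer: (1, 115)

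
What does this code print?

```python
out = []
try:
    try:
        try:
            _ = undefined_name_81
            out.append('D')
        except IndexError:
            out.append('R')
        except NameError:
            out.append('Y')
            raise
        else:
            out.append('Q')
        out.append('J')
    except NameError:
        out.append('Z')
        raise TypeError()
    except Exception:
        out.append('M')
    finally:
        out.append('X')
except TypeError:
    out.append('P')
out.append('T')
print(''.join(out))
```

Execution trace: 'Y' (inner except NameError) → 'Z' (except NameError) → 'X' (finally) → 'P' (outer except TypeError) → 'T' (after the try/except). Output: YZXPT

Answer: YZXPT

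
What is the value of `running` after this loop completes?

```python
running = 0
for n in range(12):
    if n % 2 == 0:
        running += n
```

Sum of even numbers 0 to 11
`running` takes the values: 0 → 2 → 6 → 12 → 20 → 30

Answer: 30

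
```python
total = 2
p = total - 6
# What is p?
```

Trace:
`total = 2` → total = 2
`p = total - 6` → p = -4
So p = -4

Answer: -4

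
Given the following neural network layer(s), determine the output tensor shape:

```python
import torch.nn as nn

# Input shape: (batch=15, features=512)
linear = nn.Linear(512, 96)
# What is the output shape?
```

Input: (15, 512) -> Output: (15, 96)

Answer: (15, 96)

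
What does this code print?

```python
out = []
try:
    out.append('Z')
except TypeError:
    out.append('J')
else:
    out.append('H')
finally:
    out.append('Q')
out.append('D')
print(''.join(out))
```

Execution trace: 'Z' (try body, no exception) → 'H' (else) → 'Q' (finally) → 'D' (after the try/except). Output: ZHQD

Answer: ZHQD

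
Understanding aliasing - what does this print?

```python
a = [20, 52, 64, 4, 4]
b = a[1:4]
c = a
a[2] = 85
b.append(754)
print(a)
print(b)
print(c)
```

Key concept: slice vs alias.
Step by step:
`a = [20, 52, 64, 4, 4]` → a = [20, 52, 64, 4, 4]
`b = a[1:4]` → b = [52, 64, 4]
`c = a` → c = [20, 52, 64, 4, 4] (same object as a)
`a[2] = 85` → a = [20, 52, 85, 4, 4] (same object as c); c = [20, 52, 85, 4, 4] (same object as a)
`b.append(754)` → b = [52, 64, 4, 754]
`print(a)` → prints [20, 52, 85, 4, 4]
`print(b)` → prints [52, 64, 4, 754]
`print(c)` → prints [20, 52, 85, 4, 4]

Answer:
[20, 52, 85, 4, 4]
[52, 64, 4, 754]
[20, 52, 85, 4, 4]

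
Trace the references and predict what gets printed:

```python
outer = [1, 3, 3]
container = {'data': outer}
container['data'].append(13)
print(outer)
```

Key concept: dict holds reference to list.
Step by step:
`outer = [1, 3, 3]` → outer = [1, 3, 3]
`container = {'data': outer}` → container = {'data': [1, 3, 3]}
`container['data'].append(13)` → outer = [1, 3, 3, 13]; container = {'data': [1, 3, 3, 13]}
`print(outer)` → prints [1, 3, 3, 13]

Answer: [1, 3, 3, 13]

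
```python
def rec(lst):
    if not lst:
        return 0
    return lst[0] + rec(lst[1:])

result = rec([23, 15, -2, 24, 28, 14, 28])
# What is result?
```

23 + 15 + (-2) + 24 + 28 + 14 + 28 + 0 = 130

Answer: 130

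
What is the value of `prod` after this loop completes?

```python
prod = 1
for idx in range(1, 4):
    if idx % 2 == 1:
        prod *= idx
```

Product of odd numbers 1 to 3
`prod` takes the values: 1 → 3

Answer: 3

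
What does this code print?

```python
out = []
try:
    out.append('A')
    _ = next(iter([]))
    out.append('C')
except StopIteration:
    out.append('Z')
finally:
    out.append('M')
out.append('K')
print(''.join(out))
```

Execution trace: 'A' (try body) → 'Z' (except StopIteration) → 'M' (finally) → 'K' (after the try/except). Output: AZMK

Answer: AZMK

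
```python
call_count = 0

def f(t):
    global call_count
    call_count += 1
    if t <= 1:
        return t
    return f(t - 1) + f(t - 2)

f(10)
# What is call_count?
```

Calls(t) = 1 + Calls(t-1) + Calls(t-2); Calls(0)=Calls(1)=1. For t=10 this gives 177.

Answer: 177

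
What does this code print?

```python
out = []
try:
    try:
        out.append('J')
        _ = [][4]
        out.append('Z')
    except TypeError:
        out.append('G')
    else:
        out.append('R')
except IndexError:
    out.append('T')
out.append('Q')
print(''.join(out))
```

Execution trace: 'J' (try body) → 'T' (outer except IndexError) → 'Q' (after the try/except). Output: JTQ

Answer: JTQ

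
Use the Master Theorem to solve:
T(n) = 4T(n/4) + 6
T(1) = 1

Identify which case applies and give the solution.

a=4, b=4, f(n)=6. log_4(4) = 1. Since c=0 < 1, Case 1 applies: T(n) = Θ(n^log_b(a)) = O(n).

Answer: O(n) - Case 1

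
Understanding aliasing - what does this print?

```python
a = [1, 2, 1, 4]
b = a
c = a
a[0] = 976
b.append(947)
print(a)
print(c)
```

Key concept: multiple aliases.
Step by step:
`a = [1, 2, 1, 4]` → a = [1, 2, 1, 4]
`b = a` → b = [1, 2, 1, 4] (same object as a)
`c = a` → c = [1, 2, 1, 4] (same object as a, b)
`a[0] = 976` → a = [976, 2, 1, 4] (same object as b, c); b = [976, 2, 1, 4] (same object as a, c); c = [976, 2, 1, 4] (same object as a, b)
`b.append(947)` → a = [976, 2, 1, 4, 947] (same object as b, c); b = [976, 2, 1, 4, 947] (same object as a, c); c = [976, 2, 1, 4, 947] (same object as a, b)
`print(a)` → prints [976, 2, 1, 4, 947]
`print(c)` → prints [976, 2, 1, 4, 947]

Answer:
[976, 2, 1, 4, 947]
[976, 2, 1, 4, 947]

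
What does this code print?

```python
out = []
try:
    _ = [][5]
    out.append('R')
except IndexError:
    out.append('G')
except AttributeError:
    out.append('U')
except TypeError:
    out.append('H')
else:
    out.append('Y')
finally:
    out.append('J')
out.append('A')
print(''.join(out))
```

Execution trace: 'G' (except IndexError) → 'J' (finally) → 'A' (after the try/except). Output: GJA

Answer: GJA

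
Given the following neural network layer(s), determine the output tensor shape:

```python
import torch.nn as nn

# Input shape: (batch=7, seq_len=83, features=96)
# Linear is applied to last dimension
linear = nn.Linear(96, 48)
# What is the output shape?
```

Input: (7, 83, 96) -> Output: (7, 83, 48)

Answer: (7, 83, 48)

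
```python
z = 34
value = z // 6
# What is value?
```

Trace:
`z = 34` → z = 34
`value = z // 6` → value = 5
So value = 5

Answer: 5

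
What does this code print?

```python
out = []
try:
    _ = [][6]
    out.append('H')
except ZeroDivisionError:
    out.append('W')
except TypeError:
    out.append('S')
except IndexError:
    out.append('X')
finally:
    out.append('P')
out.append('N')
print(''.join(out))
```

Execution trace: 'X' (except IndexError) → 'P' (finally) → 'N' (after the try/except). Output: XPN

Answer: XPN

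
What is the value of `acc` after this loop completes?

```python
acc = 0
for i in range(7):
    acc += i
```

Sum of 0 to 6 = 21
`acc` takes the values: 0 → 1 → 3 → 6 → 10 → 15 → 21

Answer: 21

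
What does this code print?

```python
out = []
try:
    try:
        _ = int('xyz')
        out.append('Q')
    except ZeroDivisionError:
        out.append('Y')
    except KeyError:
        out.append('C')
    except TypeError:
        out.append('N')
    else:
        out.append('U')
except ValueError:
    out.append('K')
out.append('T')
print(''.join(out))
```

Execution trace: 'K' (outer except ValueError) → 'T' (after the try/except). Output: KT

Answer: KT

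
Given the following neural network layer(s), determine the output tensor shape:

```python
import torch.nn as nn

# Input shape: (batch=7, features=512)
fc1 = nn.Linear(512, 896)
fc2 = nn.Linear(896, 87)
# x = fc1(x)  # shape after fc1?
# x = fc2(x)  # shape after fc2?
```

Input: (7, 512) -> after fc1: (7, 896) -> Output: (7, 87)

Answer: (7, 87)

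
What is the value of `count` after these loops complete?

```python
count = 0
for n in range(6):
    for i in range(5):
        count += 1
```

6 * 5 = 30
`count` takes the values: 0 → 1 → 2 → 3 → 4 → 5 → 6 → 7 → 8 → 9 → 10 → 11 → 12 → 13 → 14 → 15 → 16 → 17 → 18 → 19 → 20 → 21 → 22 → 23 → 24 → 25 → 26 → 27 → 28 → 29 → 30

Answer: 30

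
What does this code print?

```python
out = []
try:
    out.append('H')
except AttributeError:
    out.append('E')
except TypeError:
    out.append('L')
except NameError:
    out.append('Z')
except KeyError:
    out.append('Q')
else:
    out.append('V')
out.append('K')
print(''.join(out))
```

Execution trace: 'H' (try body, no exception) → 'V' (else) → 'K' (after the try/except). Output: HVK

Answer: HVK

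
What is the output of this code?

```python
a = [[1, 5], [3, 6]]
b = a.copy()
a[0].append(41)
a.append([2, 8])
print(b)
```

Key concept: shallow copy with nested lists.
Step by step:
`a = [[1, 5], [3, 6]]` → a = [[1, 5], [3, 6]]
`b = a.copy()` → b = [[1, 5], [3, 6]]
`a[0].append(41)` → a = [[1, 5, 41], [3, 6]]; b = [[1, 5, 41], [3, 6]]
`a.append([2, 8])` → a = [[1, 5, 41], [3, 6], [2, 8]]
`print(b)` → prints [[1, 5, 41], [3, 6]]

Answer: [[1, 5, 41], [3, 6]]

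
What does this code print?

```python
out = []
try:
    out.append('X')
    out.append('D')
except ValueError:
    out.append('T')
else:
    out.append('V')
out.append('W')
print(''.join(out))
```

Execution trace: 'X' (try body) → 'D' (try body, no exception) → 'V' (else) → 'W' (after the try/except). Output: XDVW

Answer: XDVW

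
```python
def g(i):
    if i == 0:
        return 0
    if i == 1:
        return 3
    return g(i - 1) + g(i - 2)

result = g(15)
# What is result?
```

Build up from base cases: g(0)=0, g(1)=3, g(2)=3, g(3)=6, g(4)=9, g(5)=15, g(6)=24, ..., g(15)=1830

Answer: 1830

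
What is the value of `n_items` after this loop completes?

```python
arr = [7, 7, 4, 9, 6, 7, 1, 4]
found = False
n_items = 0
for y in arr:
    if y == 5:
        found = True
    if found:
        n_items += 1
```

Count elements after first 5 in [7, 7, 4, 9, 6, 7, 1, 4]
`n_items` takes the values: 0

Answer: 0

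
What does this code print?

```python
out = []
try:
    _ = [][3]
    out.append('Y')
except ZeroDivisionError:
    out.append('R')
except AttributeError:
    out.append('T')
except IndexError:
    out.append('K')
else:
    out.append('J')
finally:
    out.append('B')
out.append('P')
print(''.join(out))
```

Execution trace: 'K' (except IndexError) → 'B' (finally) → 'P' (after the try/except). Output: KBP

Answer: KBP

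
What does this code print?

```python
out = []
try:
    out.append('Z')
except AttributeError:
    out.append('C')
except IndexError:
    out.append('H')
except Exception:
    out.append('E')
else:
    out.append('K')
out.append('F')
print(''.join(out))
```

Execution trace: 'Z' (try body, no exception) → 'K' (else) → 'F' (after the try/except). Output: ZKF

Answer: ZKF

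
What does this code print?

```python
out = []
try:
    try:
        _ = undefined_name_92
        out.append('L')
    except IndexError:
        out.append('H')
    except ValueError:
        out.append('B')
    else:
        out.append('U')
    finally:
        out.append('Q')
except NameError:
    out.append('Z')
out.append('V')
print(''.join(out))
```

Execution trace: 'Q' (finally) → 'Z' (outer except NameError) → 'V' (after the try/except). Output: QZV

Answer: QZV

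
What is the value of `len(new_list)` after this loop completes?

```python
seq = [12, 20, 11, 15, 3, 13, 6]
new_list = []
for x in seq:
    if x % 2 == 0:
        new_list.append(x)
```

Count even numbers in [12, 20, 11, 15, 3, 13, 6]
`new_list` takes the values: [] → [12] → [12, 20] → [12, 20, 6]
So `len(new_list)` = 3

Answer: 3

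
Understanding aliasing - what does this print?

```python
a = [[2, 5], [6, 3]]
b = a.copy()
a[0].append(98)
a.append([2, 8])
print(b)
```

Key concept: shallow copy with nested lists.
Step by step:
`a = [[2, 5], [6, 3]]` → a = [[2, 5], [6, 3]]
`b = a.copy()` → b = [[2, 5], [6, 3]]
`a[0].append(98)` → a = [[2, 5, 98], [6, 3]]; b = [[2, 5, 98], [6, 3]]
`a.append([2, 8])` → a = [[2, 5, 98], [6, 3], [2, 8]]
`print(b)` → prints [[2, 5, 98], [6, 3]]

Answer: [[2, 5, 98], [6, 3]]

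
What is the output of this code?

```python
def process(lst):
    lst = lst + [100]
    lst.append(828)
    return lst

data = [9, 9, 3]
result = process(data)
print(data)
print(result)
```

Key concept: rebinding parameter vs mutation.
Step by step:
`data = [9, 9, 3]` → data = [9, 9, 3]
`result = process(data)` → result = [9, 9, 3, 100, 828]
`print(data)` → prints [9, 9, 3]
`print(result)` → prints [9, 9, 3, 100, 828]

Answer:
[9, 9, 3]
[9, 9, 3, 100, 828]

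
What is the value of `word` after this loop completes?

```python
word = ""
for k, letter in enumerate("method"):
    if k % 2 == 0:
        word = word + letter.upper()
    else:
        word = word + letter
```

Uppercase even positions in 'method'
`word` takes the values: "" → "M" → "Me" → "MeT" → "MeTh" → "MeThO" → "MeThOd"

Answer: "MeThOd"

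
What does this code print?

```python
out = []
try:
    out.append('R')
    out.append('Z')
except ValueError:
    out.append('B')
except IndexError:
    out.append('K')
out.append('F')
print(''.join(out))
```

Execution trace: 'R' (try body) → 'Z' (try body, no exception) → 'F' (after the try/except). Output: RZF

Answer: RZF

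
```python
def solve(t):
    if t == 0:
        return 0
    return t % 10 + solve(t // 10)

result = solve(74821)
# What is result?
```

Sum of digits of 74821: 1 + 2 + 8 + 4 + 7 = 22

Answer: 22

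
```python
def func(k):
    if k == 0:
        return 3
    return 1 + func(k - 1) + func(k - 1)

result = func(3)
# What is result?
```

func(k) = 1 + 2·func(k-1), func(0)=3. Closed form: (3+1)·2^3 - 1 = 31.

Answer: 31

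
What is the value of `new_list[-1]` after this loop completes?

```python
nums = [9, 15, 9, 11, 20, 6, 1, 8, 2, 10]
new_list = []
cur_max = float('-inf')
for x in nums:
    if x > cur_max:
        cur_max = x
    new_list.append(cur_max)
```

Running max ends at 20
`new_list` takes the values: [] → [9] → [9, 15] → [9, 15, 15] → [9, 15, 15, 15] → [9, 15, 15, 15, 20] → [9, 15, 15, 15, 20, 20] → [9, 15, 15, 15, 20, 20, 20] → [9, 15, 15, 15, 20, 20, 20, 20] → [9, 15, 15, 15, 20, 20, 20, 20, 20] → [9, 15, 15, 15, 20, 20, 20, 20, 20, 20]
So `new_list[-1]` = 20

Answer: 20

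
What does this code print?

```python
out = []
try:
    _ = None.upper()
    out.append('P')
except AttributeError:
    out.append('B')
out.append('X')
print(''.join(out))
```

Execution trace: 'B' (except AttributeError) → 'X' (after the try/except). Output: BX

Answer: BX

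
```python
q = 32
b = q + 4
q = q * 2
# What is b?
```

Trace:
`q = 32` → q = 32
`b = q + 4` → b = 36
`q = q * 2` → q = 64
So b = 36

Answer: 36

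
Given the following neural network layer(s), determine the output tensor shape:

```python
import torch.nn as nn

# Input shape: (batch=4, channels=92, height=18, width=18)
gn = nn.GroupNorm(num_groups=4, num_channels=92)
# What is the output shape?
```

Input: (4, 92, 18, 18) -> Output: (4, 92, 18, 18)

Answer: (4, 92, 18, 18)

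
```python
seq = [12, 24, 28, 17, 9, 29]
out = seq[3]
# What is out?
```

Trace:
`seq = [12, 24, 28, 17, 9, 29]` → seq = [12, 24, 28, 17, 9, 29]
`out = seq[3]` → out = 17
So out = 17

Answer: 17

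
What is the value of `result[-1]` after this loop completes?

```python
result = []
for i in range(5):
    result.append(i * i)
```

Last element of squares 0 to 4
`result` takes the values: [] → [0] → [0, 1] → [0, 1, 4] → [0, 1, 4, 9] → [0, 1, 4, 9, 16]
So `result[-1]` = 16

Answer: 16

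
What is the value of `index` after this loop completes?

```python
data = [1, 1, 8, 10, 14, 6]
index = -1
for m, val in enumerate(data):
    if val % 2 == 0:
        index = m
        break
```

First even number index in [1, 1, 8, 10, 14, 6]
`index` takes the values: -1 → 2

Answer: 2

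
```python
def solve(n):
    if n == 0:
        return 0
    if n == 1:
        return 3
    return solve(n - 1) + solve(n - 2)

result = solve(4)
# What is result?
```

Build up from base cases: solve(0)=0, solve(1)=3, solve(2)=3, solve(3)=6, solve(4)=9

Answer: 9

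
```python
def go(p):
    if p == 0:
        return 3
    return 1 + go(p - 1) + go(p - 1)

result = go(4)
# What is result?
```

go(p) = 1 + 2·go(p-1), go(0)=3. Closed form: (3+1)·2^4 - 1 = 63.

Answer: 63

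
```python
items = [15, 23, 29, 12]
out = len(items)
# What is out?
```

Trace:
`items = [15, 23, 29, 12]` → items = [15, 23, 29, 12]
`out = len(items)` → out = 4
So out = 4

Answer: 4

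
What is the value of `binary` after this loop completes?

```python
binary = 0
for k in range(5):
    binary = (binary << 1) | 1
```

Build 5 consecutive 1-bits: 0b11111
`binary` takes the values: 0 → 1 → 3 → 7 → 15 → 31

Answer: 31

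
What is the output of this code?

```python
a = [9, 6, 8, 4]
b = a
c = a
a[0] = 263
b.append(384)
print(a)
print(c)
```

Key concept: multiple aliases.
Step by step:
`a = [9, 6, 8, 4]` → a = [9, 6, 8, 4]
`b = a` → b = [9, 6, 8, 4] (same object as a)
`c = a` → c = [9, 6, 8, 4] (same object as a, b)
`a[0] = 263` → a = [263, 6, 8, 4] (same object as b, c); b = [263, 6, 8, 4] (same object as a, c); c = [263, 6, 8, 4] (same object as a, b)
`b.append(384)` → a = [263, 6, 8, 4, 384] (same object as b, c); b = [263, 6, 8, 4, 384] (same object as a, c); c = [263, 6, 8, 4, 384] (same object as a, b)
`print(a)` → prints [263, 6, 8, 4, 384]
`print(c)` → prints [263, 6, 8, 4, 384]

Answer:
[263, 6, 8, 4, 384]
[263, 6, 8, 4, 384]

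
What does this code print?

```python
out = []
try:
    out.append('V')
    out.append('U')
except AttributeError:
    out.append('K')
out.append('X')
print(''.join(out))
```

Execution trace: 'V' (try body) → 'U' (try body, no exception) → 'X' (after the try/except). Output: VUX

Answer: VUX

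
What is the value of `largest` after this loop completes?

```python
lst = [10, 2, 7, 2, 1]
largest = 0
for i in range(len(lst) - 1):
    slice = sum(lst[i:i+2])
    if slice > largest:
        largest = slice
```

Max sum of 2-element window in [10, 2, 7, 2, 1]
`largest` takes the values: 0 → 12

Answer: 12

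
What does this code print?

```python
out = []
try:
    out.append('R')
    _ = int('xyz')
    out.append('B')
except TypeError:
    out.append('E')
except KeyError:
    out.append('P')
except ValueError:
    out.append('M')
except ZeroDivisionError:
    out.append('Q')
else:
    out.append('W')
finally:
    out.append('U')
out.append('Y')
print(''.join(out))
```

Execution trace: 'R' (try body) → 'M' (except ValueError) → 'U' (finally) → 'Y' (after the try/except). Output: RMUY

Answer: RMUY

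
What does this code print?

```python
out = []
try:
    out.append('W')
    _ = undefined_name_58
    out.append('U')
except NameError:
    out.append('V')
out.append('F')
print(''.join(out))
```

Execution trace: 'W' (try body) → 'V' (except NameError) → 'F' (after the try/except). Output: WVF

Answer: WVF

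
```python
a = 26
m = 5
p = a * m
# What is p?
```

Trace:
`a = 26` → a = 26
`m = 5` → m = 5
`p = a * m` → p = 130
So p = 130

Answer: 130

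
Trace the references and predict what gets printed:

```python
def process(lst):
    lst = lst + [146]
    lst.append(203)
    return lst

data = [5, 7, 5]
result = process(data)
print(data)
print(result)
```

Key concept: rebinding parameter vs mutation.
Step by step:
`data = [5, 7, 5]` → data = [5, 7, 5]
`result = process(data)` → result = [5, 7, 5, 146, 203]
`print(data)` → prints [5, 7, 5]
`print(result)` → prints [5, 7, 5, 146, 203]

Answer:
[5, 7, 5]
[5, 7, 5, 146, 203]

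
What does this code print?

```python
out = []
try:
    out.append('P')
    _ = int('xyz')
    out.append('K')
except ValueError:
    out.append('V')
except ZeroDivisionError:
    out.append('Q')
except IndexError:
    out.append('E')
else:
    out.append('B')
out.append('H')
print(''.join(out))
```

Execution trace: 'P' (try body) → 'V' (except ValueError) → 'H' (after the try/except). Output: PVH

Answer: PVH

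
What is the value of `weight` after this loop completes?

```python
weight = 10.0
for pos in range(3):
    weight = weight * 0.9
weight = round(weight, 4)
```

Exponential decay: 10.0 * 0.9^3
`weight` takes the values: 10.0 → 9.0 → 8.1 → 7.29

Answer: 7.29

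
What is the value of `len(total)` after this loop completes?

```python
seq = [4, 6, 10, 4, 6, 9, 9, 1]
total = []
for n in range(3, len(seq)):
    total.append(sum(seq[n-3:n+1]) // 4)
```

Number of 4-element averages
`total` takes the values: [] → [6] → [6, 6] → [6, 6, 7] → [6, 6, 7, 7] → [6, 6, 7, 7, 6]
So `len(total)` = 5

Answer: 5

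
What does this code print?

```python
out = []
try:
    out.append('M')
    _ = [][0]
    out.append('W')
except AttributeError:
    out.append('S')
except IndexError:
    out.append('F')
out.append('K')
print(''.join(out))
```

Execution trace: 'M' (try body) → 'F' (except IndexError) → 'K' (after the try/except). Output: MFK

Answer: MFK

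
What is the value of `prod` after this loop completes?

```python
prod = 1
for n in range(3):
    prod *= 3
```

3^3 = 27
`prod` takes the values: 1 → 3 → 9 → 27

Answer: 27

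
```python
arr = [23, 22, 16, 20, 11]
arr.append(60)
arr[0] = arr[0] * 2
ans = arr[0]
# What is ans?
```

Trace:
`arr = [23, 22, 16, 20, 11]` → arr = [23, 22, 16, 20, 11]
`arr.append(60)` → arr = [23, 22, 16, 20, 11, 60]
`arr[0] = arr[0] * 2` → arr = [46, 22, 16, 20, 11, 60]
`ans = arr[0]` → ans = 46
So ans = 46

Answer: 46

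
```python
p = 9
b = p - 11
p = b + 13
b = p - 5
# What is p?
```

Trace:
`p = 9` → p = 9
`b = p - 11` → b = -2
`p = b + 13` → p = 11
`b = p - 5` → b = 6
So p = 11

Answer: 11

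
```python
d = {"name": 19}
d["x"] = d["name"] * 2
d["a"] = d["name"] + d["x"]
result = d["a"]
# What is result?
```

Trace:
`d = {"name": 19}` → d = {'name': 19}
`d["x"] = d["name"] * 2` → d = {'name': 19, 'x': 38}
`d["a"] = d["name"] + d["x"]` → d = {'name': 19, 'x': 38, 'a': 57}
`result = d["a"]` → result = 57
So result = 57

Answer: 57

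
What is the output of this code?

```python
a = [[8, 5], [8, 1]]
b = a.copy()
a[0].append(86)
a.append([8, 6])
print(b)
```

Key concept: shallow copy with nested lists.
Step by step:
`a = [[8, 5], [8, 1]]` → a = [[8, 5], [8, 1]]
`b = a.copy()` → b = [[8, 5], [8, 1]]
`a[0].append(86)` → a = [[8, 5, 86], [8, 1]]; b = [[8, 5, 86], [8, 1]]
`a.append([8, 6])` → a = [[8, 5, 86], [8, 1], [8, 6]]
`print(b)` → prints [[8, 5, 86], [8, 1]]

Answer: [[8, 5, 86], [8, 1]]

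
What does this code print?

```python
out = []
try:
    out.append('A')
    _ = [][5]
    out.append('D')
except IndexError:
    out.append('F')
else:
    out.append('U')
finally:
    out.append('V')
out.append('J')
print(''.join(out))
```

Execution trace: 'A' (try body) → 'F' (except IndexError) → 'V' (finally) → 'J' (after the try/except). Output: AFVJ

Answer: AFVJ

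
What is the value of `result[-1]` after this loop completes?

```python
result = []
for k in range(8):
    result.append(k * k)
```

Last element of squares 0 to 7
`result` takes the values: [] → [0] → [0, 1] → [0, 1, 4] → [0, 1, 4, 9] → [0, 1, 4, 9, 16] → [0, 1, 4, 9, 16, 25] → [0, 1, 4, 9, 16, 25, 36] → [0, 1, 4, 9, 16, 25, 36, 49]
So `result[-1]` = 49

Answer: 49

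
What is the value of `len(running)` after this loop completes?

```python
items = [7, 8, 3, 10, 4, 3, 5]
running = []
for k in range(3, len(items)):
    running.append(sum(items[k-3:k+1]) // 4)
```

Number of 4-element averages
`running` takes the values: [] → [7] → [7, 6] → [7, 6, 5] → [7, 6, 5, 5]
So `len(running)` = 4

Answer: 4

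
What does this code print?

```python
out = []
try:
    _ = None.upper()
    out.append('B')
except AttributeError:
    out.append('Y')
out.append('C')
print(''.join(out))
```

Execution trace: 'Y' (except AttributeError) → 'C' (after the try/except). Output: YC

Answer: YC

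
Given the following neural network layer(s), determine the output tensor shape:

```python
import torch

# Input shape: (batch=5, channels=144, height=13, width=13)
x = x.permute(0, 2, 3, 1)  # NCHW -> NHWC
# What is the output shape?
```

Input: (5, 144, 13, 13) -> Output: (5, 13, 13, 144)

Answer: (5, 13, 13, 144)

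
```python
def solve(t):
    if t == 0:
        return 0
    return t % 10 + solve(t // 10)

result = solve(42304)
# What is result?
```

Sum of digits of 42304: 4 + 0 + 3 + 2 + 4 = 13

Answer: 13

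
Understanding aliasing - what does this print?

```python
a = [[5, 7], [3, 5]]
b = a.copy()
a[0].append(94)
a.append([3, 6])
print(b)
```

Key concept: shallow copy with nested lists.
Step by step:
`a = [[5, 7], [3, 5]]` → a = [[5, 7], [3, 5]]
`b = a.copy()` → b = [[5, 7], [3, 5]]
`a[0].append(94)` → a = [[5, 7, 94], [3, 5]]; b = [[5, 7, 94], [3, 5]]
`a.append([3, 6])` → a = [[5, 7, 94], [3, 5], [3, 6]]
`print(b)` → prints [[5, 7, 94], [3, 5]]

Answer: [[5, 7, 94], [3, 5]]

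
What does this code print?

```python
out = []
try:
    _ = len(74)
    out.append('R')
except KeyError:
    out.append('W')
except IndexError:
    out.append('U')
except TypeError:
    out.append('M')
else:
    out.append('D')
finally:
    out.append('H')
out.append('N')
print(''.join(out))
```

Execution trace: 'M' (except TypeError) → 'H' (finally) → 'N' (after the try/except). Output: MHN

Answer: MHN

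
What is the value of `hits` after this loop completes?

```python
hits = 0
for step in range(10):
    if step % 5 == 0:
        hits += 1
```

Count numbers divisible by 5 in range(10)
`hits` takes the values: 0 → 1 → 2

Answer: 2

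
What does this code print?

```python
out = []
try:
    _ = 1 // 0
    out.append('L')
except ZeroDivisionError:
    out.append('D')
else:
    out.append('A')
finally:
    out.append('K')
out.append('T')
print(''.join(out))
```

Execution trace: 'D' (except ZeroDivisionError) → 'K' (finally) → 'T' (after the try/except). Output: DKT

Answer: DKT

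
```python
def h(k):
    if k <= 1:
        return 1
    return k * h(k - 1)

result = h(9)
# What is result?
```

h(9) = 9 * 8 * 7 * 6 * 5 * 4 * 3 * 2 * 1 = 362880

Answer: 362880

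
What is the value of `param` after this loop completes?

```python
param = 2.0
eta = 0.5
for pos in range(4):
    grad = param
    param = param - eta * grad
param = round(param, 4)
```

Gradient descent: w = 2.0 * (1 - 0.5)^4
`param` takes the values: 2.0 → 1.0 → 0.5 → 0.25 → 0.125

Answer: 0.125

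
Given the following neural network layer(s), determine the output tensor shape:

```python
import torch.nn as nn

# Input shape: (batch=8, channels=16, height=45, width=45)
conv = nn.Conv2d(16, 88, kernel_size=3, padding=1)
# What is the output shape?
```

Input: (8, 16, 45, 45) -> Output: (8, 88, 45, 45)

Answer: (8, 88, 45, 45)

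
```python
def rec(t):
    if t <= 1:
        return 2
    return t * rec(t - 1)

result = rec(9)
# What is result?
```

rec(9) = 9 * 8 * 7 * 6 * 5 * 4 * 3 * 2 * 2 = 725760

Answer: 725760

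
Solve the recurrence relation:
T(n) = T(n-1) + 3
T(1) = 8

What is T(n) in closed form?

Unrolling: T(n) = T(1) + 3·(n-1) = 8 + 3(n-1) = 3n + 5.

Answer: T(n) = 3n + 5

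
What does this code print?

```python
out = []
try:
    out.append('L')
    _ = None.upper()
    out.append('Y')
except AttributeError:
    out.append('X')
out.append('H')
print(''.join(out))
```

Execution trace: 'L' (try body) → 'X' (except AttributeError) → 'H' (after the try/except). Output: LXH

Answer: LXH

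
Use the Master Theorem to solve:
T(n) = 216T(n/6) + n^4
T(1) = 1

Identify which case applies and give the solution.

a=216, b=6, f(n)=n^4. log_6(216) = 3. Since c=4 > 3 and the regularity condition holds (216(n/6)^4 = (216/6^4)n^4 with 216/6^4 < 1), Case 3 applies: T(n) = Θ(f(n)) = O(n^4).

Answer: O(n^4) - Case 3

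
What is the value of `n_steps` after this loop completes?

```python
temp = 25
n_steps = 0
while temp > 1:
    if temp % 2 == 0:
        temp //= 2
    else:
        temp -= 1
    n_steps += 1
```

Steps to reduce 25 to 1
`n_steps` takes the values: 0 → 1 → 2 → 3 → 4 → 5 → 6

Answer: 6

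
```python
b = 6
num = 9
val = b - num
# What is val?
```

Trace:
`b = 6` → b = 6
`num = 9` → num = 9
`val = b - num` → val = -3
So val = -3

Answer: -3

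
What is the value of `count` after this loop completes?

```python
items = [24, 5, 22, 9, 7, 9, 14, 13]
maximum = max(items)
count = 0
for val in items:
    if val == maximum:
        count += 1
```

Count of max value 24 in [24, 5, 22, 9, 7, 9, 14, 13]
`count` takes the values: 0 → 1

Answer: 1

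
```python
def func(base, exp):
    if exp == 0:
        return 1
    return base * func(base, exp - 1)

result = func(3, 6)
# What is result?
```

func(3, 6) = 3 * 3 * 3 * 3 * 3 * 3 = 729

Answer: 729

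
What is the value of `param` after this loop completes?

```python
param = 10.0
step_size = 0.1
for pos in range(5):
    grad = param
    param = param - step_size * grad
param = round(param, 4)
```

Gradient descent: w = 10.0 * (1 - 0.1)^5
`param` takes the values: 10.0 → 9.0 → 8.1 → 7.29 → 6.561 → 5.9049

Answer: 5.9049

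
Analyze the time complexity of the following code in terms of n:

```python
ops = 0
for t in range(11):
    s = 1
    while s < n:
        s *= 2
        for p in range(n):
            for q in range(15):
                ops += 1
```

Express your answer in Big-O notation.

Each loop level contributes: 1 × log n × n × 1. Multiplying the contributions gives O(n log n).

Answer: O(n log n)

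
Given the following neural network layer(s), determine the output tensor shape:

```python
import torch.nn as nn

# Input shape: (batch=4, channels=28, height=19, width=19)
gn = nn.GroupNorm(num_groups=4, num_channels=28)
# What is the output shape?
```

Input: (4, 28, 19, 19) -> Output: (4, 28, 19, 19)

Answer: (4, 28, 19, 19)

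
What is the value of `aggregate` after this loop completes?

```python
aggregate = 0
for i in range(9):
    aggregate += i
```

Sum of 0 to 8 = 36
`aggregate` takes the values: 0 → 1 → 3 → 6 → 10 → 15 → 21 → 28 → 36

Answer: 36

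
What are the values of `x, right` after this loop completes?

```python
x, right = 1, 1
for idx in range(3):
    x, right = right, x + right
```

Fibonacci: after 3 iterations
`x, right` takes the values: (1, 1) → (1, 2) → (2, 3) → (3, 5)

Answer: 3, 5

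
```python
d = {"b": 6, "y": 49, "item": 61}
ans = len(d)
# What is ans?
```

Trace:
`d = {"b": 6, "y": 49, "item": 61}` → d = {'b': 6, 'y': 49, 'item': 61}
`ans = len(d)` → ans = 3
So ans = 3

Answer: 3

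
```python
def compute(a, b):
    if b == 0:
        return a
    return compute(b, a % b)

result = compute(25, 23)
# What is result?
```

compute(25, 23) -> compute(23, 2) -> compute(2, 1) -> compute(1, 0) -> 1

Answer: 1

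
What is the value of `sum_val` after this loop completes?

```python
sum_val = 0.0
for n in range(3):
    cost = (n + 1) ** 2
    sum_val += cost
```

Sum of squared losses 1² + 2² + ... + 3²
`sum_val` takes the values: 0.0 → 1.0 → 5.0 → 14.0

Answer: 14.0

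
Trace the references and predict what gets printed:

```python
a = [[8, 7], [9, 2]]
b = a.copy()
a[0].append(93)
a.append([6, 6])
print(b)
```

Key concept: shallow copy with nested lists.
Step by step:
`a = [[8, 7], [9, 2]]` → a = [[8, 7], [9, 2]]
`b = a.copy()` → b = [[8, 7], [9, 2]]
`a[0].append(93)` → a = [[8, 7, 93], [9, 2]]; b = [[8, 7, 93], [9, 2]]
`a.append([6, 6])` → a = [[8, 7, 93], [9, 2], [6, 6]]
`print(b)` → prints [[8, 7, 93], [9, 2]]

Answer: [[8, 7, 93], [9, 2]]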